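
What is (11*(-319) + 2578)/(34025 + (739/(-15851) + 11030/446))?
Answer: -470124809/17193986399 ≈ -0.027342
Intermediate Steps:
(11*(-319) + 2578)/(34025 + (739/(-15851) + 11030/446)) = (-3509 + 2578)/(34025 + (739*(-1/15851) + 11030*(1/446))) = -931/(34025 + (-739/15851 + 5515/223)) = -931/(34025 + 87253468/3534773) = -931/120357904793/3534773 = -931*3534773/120357904793 = -470124809/17193986399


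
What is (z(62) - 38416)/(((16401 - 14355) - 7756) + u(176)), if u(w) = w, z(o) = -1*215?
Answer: 38631/5534 ≈ 6.9807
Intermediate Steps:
z(o) = -215
(z(62) - 38416)/(((16401 - 14355) - 7756) + u(176)) = (-215 - 38416)/(((16401 - 14355) - 7756) + 176) = -38631/((2046 - 7756) + 176) = -38631/(-5710 + 176) = -38631/(-5534) = -38631*(-1/5534) = 38631/5534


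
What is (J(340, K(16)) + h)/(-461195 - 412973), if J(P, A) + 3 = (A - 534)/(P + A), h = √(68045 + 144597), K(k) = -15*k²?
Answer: 3063/1529794000 - √212642/874168 ≈ -0.00052551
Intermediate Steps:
h = √212642 ≈ 461.13
J(P, A) = -3 + (-534 + A)/(A + P) (J(P, A) = -3 + (A - 534)/(P + A) = -3 + (-534 + A)/(A + P))
(J(340, K(16)) + h)/(-461195 - 412973) = ((-534 - 3*340 - (-30)*16²)/(-15*16² + 340) + √212642)/(-461195 - 412973) = ((-534 - 1020 - (-30)*256)/(-15*256 + 340) + √212642)/(-874168) = ((-534 - 1020 - 2*(-3840))/(-3840 + 340) + √212642)*(-1/874168) = ((-534 - 1020 + 7680)/(-3500) + √212642)*(-1/874168) = (-1/3500*6126 + √212642)*(-1/874168) = (-3063/1750 + √212642)*(-1/874168) = 3063/1529794000 - √212642/874168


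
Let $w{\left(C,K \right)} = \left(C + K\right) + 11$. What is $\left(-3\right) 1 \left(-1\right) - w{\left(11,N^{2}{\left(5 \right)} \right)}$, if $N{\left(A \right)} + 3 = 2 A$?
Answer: $-68$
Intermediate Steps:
$N{\left(A \right)} = -3 + 2 A$
$w{\left(C,K \right)} = 11 + C + K$
$\left(-3\right) 1 \left(-1\right) - w{\left(11,N^{2}{\left(5 \right)} \right)} = \left(-3\right) 1 \left(-1\right) - \left(11 + 11 + \left(-3 + 2 \cdot 5\right)^{2}\right) = \left(-3\right) \left(-1\right) - \left(11 + 11 + \left(-3 + 10\right)^{2}\right) = 3 - \left(11 + 11 + 7^{2}\right) = 3 - \left(11 + 11 + 49\right) = 3 - 71 = -68$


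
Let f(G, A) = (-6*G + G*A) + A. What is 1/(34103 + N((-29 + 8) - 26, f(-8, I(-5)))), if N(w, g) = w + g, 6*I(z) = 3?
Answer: 2/68201 ≈ 2.9325e-5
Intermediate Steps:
I(z) = ½ (I(z) = (⅙)*3 = ½)
f(G, A) = A - 6*G + A*G (f(G, A) = (-6*G + A*G) + A = A - 6*G + A*G)
N(w, g) = g + w
1/(34103 + N((-29 + 8) - 26, f(-8, I(-5)))) = 1/(34103 + ((½ - 6*(-8) + (½)*(-8)) + ((-29 + 8) - 26))) = 1/(34103 + ((½ + 48 - 4) + (-21 - 26))) = 1/(34103 + (89/2 - 47)) = 1/(34103 - 5/2) = 1/(68201/2) = 2/68201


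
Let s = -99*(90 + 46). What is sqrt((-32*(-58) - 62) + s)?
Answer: I*sqrt(11670) ≈ 108.03*I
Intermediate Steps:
s = -13464 (s = -99*136 = -13464)
sqrt((-32*(-58) - 62) + s) = sqrt((-32*(-58) - 62) - 13464) = sqrt((1856 - 62) - 13464) = sqrt(1794 - 13464) = sqrt(-11670) = I*sqrt(11670)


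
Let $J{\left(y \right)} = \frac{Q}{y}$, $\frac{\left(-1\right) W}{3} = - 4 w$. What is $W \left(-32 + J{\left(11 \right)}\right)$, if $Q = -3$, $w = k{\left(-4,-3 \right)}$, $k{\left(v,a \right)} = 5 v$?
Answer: $\frac{85200}{11} \approx 7745.5$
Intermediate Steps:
$w = -20$ ($w = 5 \left(-4\right) = -20$)
$W = -240$ ($W = - 3 \left(\left(-4\right) \left(-20\right)\right) = \left(-3\right) 80 = -240$)
$J{\left(y \right)} = - \frac{3}{y}$
$W \left(-32 + J{\left(11 \right)}\right) = - 240 \left(-32 - \frac{3}{11}\right) = \left(-240\right) \left(- \frac{355}{11}\right) = \frac{85200}{11}$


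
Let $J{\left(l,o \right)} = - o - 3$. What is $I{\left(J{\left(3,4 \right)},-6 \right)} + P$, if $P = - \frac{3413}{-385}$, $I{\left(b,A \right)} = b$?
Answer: $\frac{718}{385} \approx 1.8649$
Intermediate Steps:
$J{\left(l,o \right)} = -3 - o$ ($J{\left(l,o \right)} = - o - 3 = -3 - o$)
$P = \frac{3413}{385}$ ($P = \left(-3413\right) \left(- \frac{1}{385}\right) = \frac{3413}{385} \approx 8.8649$)
$I{\left(J{\left(3,4 \right)},-6 \right)} + P = \left(-3 - 4\right) + \frac{3413}{385} = -7 + \frac{3413}{385} = \frac{718}{385}$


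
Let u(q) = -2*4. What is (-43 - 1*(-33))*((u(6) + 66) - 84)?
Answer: 260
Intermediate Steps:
u(q) = -8
(-43 - 1*(-33))*((u(6) + 66) - 84) = (-43 - 1*(-33))*((-8 + 66) - 84) = (-43 + 33)*(58 - 84) = -10*(-26) = 260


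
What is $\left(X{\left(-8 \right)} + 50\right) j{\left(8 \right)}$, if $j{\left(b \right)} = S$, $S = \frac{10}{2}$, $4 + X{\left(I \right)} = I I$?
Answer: $550$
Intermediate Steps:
$X{\left(I \right)} = -4 + I^{2}$ ($X{\left(I \right)} = -4 + I I = -4 + I^{2}$)
$S = 5$ ($S = 10 \cdot \frac{1}{2} = 5$)
$j{\left(b \right)} = 5$
$\left(X{\left(-8 \right)} + 50\right) j{\left(8 \right)} = \left(\left(-4 + \left(-8\right)^{2}\right) + 50\right) 5 = \left(\left(-4 + 64\right) + 50\right) 5 = \left(60 + 50\right) 5 = 110 \cdot 5 = 550$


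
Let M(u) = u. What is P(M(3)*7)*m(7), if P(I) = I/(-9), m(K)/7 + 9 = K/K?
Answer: 392/3 ≈ 130.67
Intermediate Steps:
m(K) = -56 (m(K) = -63 + 7*(K/K) = -63 + 7*1 = -63 + 7 = -56)
P(I) = -I/9 (P(I) = I*(-1/9) = -I/9)
P(M(3)*7)*m(7) = -7/3*(-56) = 392/3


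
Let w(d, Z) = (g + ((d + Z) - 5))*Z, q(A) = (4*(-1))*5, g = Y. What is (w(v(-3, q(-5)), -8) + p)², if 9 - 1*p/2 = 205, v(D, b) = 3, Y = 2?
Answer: 107584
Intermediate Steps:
g = 2
q(A) = -20 (q(A) = -4*5 = -20)
w(d, Z) = Z*(-3 + Z + d) (w(d, Z) = (2 + ((d + Z) - 5))*Z = (2 + ((Z + d) - 5))*Z = (2 + (-5 + Z + d))*Z = (-3 + Z + d)*Z = Z*(-3 + Z + d))
p = -392 (p = 18 - 2*205 = 18 - 410 = -392)
(w(v(-3, q(-5)), -8) + p)² = (-8*(-3 - 8 + 3) - 392)² = (-8*(-8) - 392)² = (64 - 392)² = (-328)² = 107584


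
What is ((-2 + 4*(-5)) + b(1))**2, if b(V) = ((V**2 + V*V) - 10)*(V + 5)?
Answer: 4900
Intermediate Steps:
b(V) = (-10 + 2*V**2)*(5 + V) (b(V) = ((V**2 + V**2) - 10)*(5 + V) = (2*V**2 - 10)*(5 + V) = (-10 + 2*V**2)*(5 + V))
((-2 + 4*(-5)) + b(1))**2 = ((-2 + 4*(-5)) + (-50 - 10*1 + 2*1**3 + 10*1**2))**2 = ((-2 - 20) + (-50 - 10 + 2*1 + 10*1))**2 = (-22 + (-50 - 10 + 2 + 10))**2 = (-22 - 48)**2 = (-70)**2 = 4900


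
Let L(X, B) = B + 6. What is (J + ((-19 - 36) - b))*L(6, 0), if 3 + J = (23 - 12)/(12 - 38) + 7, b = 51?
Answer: -7989/13 ≈ -614.54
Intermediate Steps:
L(X, B) = 6 + B
J = 93/26 (J = -3 + ((23 - 12)/(12 - 38) + 7) = -3 + (11/(-26) + 7) = -3 + (11*(-1/26) + 7) = -3 + (-11/26 + 7) = -3 + 171/26 = 93/26 ≈ 3.5769)
(J + ((-19 - 36) - b))*L(6, 0) = (93/26 + ((-19 - 36) - 1*51))*(6 + 0) = (93/26 + (-55 - 51))*6 = (93/26 - 106)*6 = -2663/26*6 = -7989/13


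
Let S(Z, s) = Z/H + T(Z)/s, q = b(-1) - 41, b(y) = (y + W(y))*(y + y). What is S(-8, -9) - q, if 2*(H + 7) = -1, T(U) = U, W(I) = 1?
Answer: 1933/45 ≈ 42.956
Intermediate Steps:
H = -15/2 (H = -7 + (½)*(-1) = -7 - ½ = -15/2 ≈ -7.5000)
b(y) = 2*y*(1 + y) (b(y) = (y + 1)*(y + y) = (1 + y)*(2*y) = 2*y*(1 + y))
q = -41 (q = 2*(-1)*(1 - 1) - 41 = 2*(-1)*0 - 41 = 0 - 41 = -41)
S(Z, s) = -2*Z/15 + Z/s (S(Z, s) = Z/(-15/2) + Z/s = Z*(-2/15) + Z/s = -2*Z/15 + Z/s)
S(-8, -9) - q = (-2/15*(-8) - 8/(-9)) - 1*(-41) = (16/15 - 8*(-⅑)) + 41 = (16/15 + 8/9) + 41 = 88/45 + 41 = 1933/45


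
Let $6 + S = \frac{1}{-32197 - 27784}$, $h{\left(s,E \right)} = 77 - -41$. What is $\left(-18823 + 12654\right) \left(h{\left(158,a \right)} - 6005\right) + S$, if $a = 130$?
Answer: $\frac{2178323798956}{59981} \approx 3.6317 \cdot 10^{7}$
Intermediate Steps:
$h{\left(s,E \right)} = 118$ ($h{\left(s,E \right)} = 77 + 41 = 118$)
$S = - \frac{359887}{59981}$ ($S = -6 + \frac{1}{-32197 - 27784} = -6 + \frac{1}{-59981} = -6 - \frac{1}{59981} = - \frac{359887}{59981} \approx -6.0$)
$\left(-18823 + 12654\right) \left(h{\left(158,a \right)} - 6005\right) + S = \left(-18823 + 12654\right) \left(118 - 6005\right) - \frac{359887}{59981} = \left(-6169\right) \left(-5887\right) - \frac{359887}{59981} = 36316903 - \frac{359887}{59981} = \frac{2178323798956}{59981}$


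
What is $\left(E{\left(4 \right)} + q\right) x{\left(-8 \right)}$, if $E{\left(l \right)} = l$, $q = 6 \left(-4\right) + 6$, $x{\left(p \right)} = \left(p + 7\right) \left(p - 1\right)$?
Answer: $-126$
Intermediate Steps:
$x{\left(p \right)} = \left(-1 + p\right) \left(7 + p\right)$ ($x{\left(p \right)} = \left(7 + p\right) \left(-1 + p\right) = \left(-1 + p\right) \left(7 + p\right)$)
$q = -18$ ($q = -24 + 6 = -18$)
$\left(E{\left(4 \right)} + q\right) x{\left(-8 \right)} = \left(4 - 18\right) \left(-7 + \left(-8\right)^{2} + 6 \left(-8\right)\right) = - 14 \left(-7 + 64 - 48\right) = \left(-14\right) 9 = -126$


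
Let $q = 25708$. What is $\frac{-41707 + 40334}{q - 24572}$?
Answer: $- \frac{1373}{1136} \approx -1.2086$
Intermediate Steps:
$\frac{-41707 + 40334}{q - 24572} = \frac{-41707 + 40334}{25708 - 24572} = - \frac{1373}{1136}$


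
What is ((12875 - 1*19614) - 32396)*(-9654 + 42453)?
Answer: -1283588865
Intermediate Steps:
((12875 - 1*19614) - 32396)*(-9654 + 42453) = ((12875 - 19614) - 32396)*32799 = (-6739 - 32396)*32799 = -39135*32799 = -1283588865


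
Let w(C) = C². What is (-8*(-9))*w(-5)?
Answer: 1800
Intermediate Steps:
(-8*(-9))*w(-5) = -8*(-9)*(-5)² = 72*25 = 1800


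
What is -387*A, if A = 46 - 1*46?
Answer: 0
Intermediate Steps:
A = 0 (A = 46 - 46 = 0)
-387*A = -387*0 = 0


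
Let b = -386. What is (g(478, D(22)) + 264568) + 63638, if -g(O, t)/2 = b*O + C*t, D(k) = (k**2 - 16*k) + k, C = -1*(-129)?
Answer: 657490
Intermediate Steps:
C = 129
D(k) = k**2 - 15*k
g(O, t) = -258*t + 772*O (g(O, t) = -2*(-386*O + 129*t) = -258*t + 772*O)
(g(478, D(22)) + 264568) + 63638 = ((-5676*(-15 + 22) + 772*478) + 264568) + 63638 = ((-5676*7 + 369016) + 264568) + 63638 = ((-258*154 + 369016) + 264568) + 63638 = ((-39732 + 369016) + 264568) + 63638 = (329284 + 264568) + 63638 = 593852 + 63638 = 657490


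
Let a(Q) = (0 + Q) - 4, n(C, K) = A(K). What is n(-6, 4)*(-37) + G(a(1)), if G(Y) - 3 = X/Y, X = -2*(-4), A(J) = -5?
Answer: 556/3 ≈ 185.33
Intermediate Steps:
n(C, K) = -5
a(Q) = -4 + Q (a(Q) = Q - 4 = -4 + Q)
X = 8
G(Y) = 3 + 8/Y
n(-6, 4)*(-37) + G(a(1)) = -5*(-37) + (3 + 8/(-4 + 1)) = 185 + (3 + 8/(-3)) = 185 + (3 + 8*(-⅓)) = 185 + (3 - 8/3) = 185 + ⅓ = 556/3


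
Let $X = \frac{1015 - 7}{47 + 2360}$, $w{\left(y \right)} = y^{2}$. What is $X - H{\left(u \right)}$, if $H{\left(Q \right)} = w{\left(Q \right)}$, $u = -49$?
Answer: $- \frac{5778199}{2407} \approx -2400.6$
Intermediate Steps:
$H{\left(Q \right)} = Q^{2}$
$X = \frac{1008}{2407} \approx 0.41878$
$X - H{\left(u \right)} = \frac{1008}{2407} - \left(-49\right)^{2} = \frac{1008}{2407} - 2401 = - \frac{5778199}{2407}$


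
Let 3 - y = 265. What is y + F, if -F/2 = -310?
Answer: 358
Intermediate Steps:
y = -262 (y = 3 - 1*265 = 3 - 265 = -262)
F = 620 (F = -2*(-310) = 620)
y + F = -262 + 620 = 358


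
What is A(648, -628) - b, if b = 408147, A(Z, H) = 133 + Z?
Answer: -407366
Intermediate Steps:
A(648, -628) - b = (133 + 648) - 1*408147 = 781 - 408147 = -407366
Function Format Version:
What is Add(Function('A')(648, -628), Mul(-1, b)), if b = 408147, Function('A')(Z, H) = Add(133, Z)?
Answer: -407366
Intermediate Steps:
Add(Function('A')(648, -628), Mul(-1, b)) = Add(Add(133, 648), Mul(-1, 408147)) = Add(781, -408147) = -407366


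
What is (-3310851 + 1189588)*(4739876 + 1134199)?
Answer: -12460457956725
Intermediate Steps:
(-3310851 + 1189588)*(4739876 + 1134199) = -2121263*5874075 = -12460457956725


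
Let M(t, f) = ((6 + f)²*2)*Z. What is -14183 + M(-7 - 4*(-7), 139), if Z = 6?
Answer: 238117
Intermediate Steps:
M(t, f) = 12*(6 + f)² (M(t, f) = ((6 + f)²*2)*6 = (2*(6 + f)²)*6 = 12*(6 + f)²)
-14183 + M(-7 - 4*(-7), 139) = -14183 + 12*(6 + 139)² = -14183 + 12*145² = -14183 + 12*21025 = -14183 + 252300 = 238117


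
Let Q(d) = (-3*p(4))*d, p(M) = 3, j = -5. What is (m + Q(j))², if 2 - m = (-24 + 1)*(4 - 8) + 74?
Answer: 14161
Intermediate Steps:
Q(d) = -9*d (Q(d) = (-3*3)*d = -9*d)
m = -164 (m = 2 - ((-24 + 1)*(4 - 8) + 74) = 2 - (-23*(-4) + 74) = 2 - (92 + 74) = 2 - 1*166 = 2 - 166 = -164)
(m + Q(j))² = (-164 - 9*(-5))² = (-164 + 45)² = (-119)² = 14161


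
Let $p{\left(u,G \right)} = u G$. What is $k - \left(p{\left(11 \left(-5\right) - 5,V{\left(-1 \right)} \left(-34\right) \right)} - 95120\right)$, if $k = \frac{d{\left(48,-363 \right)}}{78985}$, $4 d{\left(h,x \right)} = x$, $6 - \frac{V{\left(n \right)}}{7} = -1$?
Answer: $- \frac{1529149963}{315940} \approx -4840.0$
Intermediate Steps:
$V{\left(n \right)} = 49$ ($V{\left(n \right)} = 42 - -7 = 42 + 7 = 49$)
$d{\left(h,x \right)} = \frac{x}{4}$
$k = - \frac{363}{315940}$ ($k = \frac{\frac{1}{4} \left(-363\right)}{78985} = \left(- \frac{363}{4}\right) \frac{1}{78985} = - \frac{363}{315940} \approx -0.001149$)
$p{\left(u,G \right)} = G u$
$k - \left(p{\left(11 \left(-5\right) - 5,V{\left(-1 \right)} \left(-34\right) \right)} - 95120\right) = - \frac{363}{315940} - \left(49 \left(-34\right) \left(11 \left(-5\right) - 5\right) - 95120\right) = - \frac{363}{315940} - \left(- 1666 \left(-55 - 5\right) - 95120\right) = - \frac{363}{315940} - \left(\left(-1666\right) \left(-60\right) - 95120\right) = - \frac{363}{315940} - \left(99960 - 95120\right) = - \frac{363}{315940} - 4840 = - \frac{1529149963}{315940}$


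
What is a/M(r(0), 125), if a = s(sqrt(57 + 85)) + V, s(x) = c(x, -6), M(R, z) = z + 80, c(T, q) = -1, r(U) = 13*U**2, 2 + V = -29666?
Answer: -29669/205 ≈ -144.73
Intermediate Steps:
V = -29668 (V = -2 - 29666 = -29668)
M(R, z) = 80 + z
s(x) = -1
a = -29669 (a = -1 - 29668 = -29669)
a/M(r(0), 125) = -29669/(80 + 125) = -29669/205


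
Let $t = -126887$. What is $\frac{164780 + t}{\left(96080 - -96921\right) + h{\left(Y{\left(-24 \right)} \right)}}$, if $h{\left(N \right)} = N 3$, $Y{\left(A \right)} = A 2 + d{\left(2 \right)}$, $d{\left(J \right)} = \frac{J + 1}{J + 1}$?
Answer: $\frac{37893}{192860} \approx 0.19648$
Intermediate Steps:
$d{\left(J \right)} = 1$ ($d{\left(J \right)} = \frac{1 + J}{1 + J} = 1$)
$Y{\left(A \right)} = 1 + 2 A$ ($Y{\left(A \right)} = A 2 + 1 = 2 A + 1 = 1 + 2 A$)
$h{\left(N \right)} = 3 N$
$\frac{164780 + t}{\left(96080 - -96921\right) + h{\left(Y{\left(-24 \right)} \right)}} = \frac{164780 - 126887}{\left(96080 - -96921\right) + 3 \left(1 + 2 \left(-24\right)\right)} = \frac{37893}{\left(96080 + 96921\right) + 3 \left(1 - 48\right)} = \frac{37893}{193001 + 3 \left(-47\right)} = \frac{37893}{193001 - 141} = \frac{37893}{192860}$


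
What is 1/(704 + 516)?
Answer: 1/1220 ≈ 0.00081967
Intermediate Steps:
1/(704 + 516) = 1/1220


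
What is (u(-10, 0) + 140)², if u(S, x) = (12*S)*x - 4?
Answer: 18496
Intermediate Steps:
u(S, x) = -4 + 12*S*x (u(S, x) = 12*S*x - 4 = -4 + 12*S*x)
(u(-10, 0) + 140)² = ((-4 + 12*(-10)*0) + 140)² = ((-4 + 0) + 140)² = (-4 + 140)² = 136² = 18496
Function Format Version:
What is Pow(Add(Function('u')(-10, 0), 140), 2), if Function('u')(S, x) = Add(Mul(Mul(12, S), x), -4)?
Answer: 18496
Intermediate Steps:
Function('u')(S, x) = Add(-4, Mul(12, S, x)) (Function('u')(S, x) = Add(Mul(12, S, x), -4) = Add(-4, Mul(12, S, x)))
Pow(Add(Function('u')(-10, 0), 140), 2) = Pow(Add(Add(-4, Mul(12, -10, 0)), 140), 2) = Pow(Add(Add(-4, 0), 140), 2) = Pow(Add(-4, 140), 2) = Pow(136, 2) = 18496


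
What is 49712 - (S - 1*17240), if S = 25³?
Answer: 51327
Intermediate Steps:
S = 15625
49712 - (S - 1*17240) = 49712 - (15625 - 1*17240) = 49712 - (15625 - 17240) = 49712 - 1*(-1615) = 49712 + 1615 = 51327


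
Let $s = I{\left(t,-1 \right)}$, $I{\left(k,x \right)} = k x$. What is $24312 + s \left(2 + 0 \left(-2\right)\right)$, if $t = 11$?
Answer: $24290$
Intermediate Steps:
$s = -11$ ($s = 11 \left(-1\right) = -11$)
$24312 + s \left(2 + 0 \left(-2\right)\right) = 24312 - 11 \left(2 + 0 \left(-2\right)\right) = 24312 - 11 \left(2 + 0\right) = 24312 - 22 = 24290$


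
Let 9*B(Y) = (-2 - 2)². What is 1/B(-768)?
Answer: 9/16 ≈ 0.56250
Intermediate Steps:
B(Y) = 16/9 (B(Y) = (-2 - 2)²/9 = (⅑)*(-4)² = (⅑)*16 = 16/9)
1/B(-768) = 1/(16/9) = 9/16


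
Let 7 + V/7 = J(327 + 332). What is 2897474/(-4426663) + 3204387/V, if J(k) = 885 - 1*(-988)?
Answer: 4715631521731/19273690702 ≈ 244.67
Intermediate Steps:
J(k) = 1873 (J(k) = 885 + 988 = 1873)
V = 13062 (V = -49 + 7*1873 = -49 + 13111 = 13062)
2897474/(-4426663) + 3204387/V = 2897474/(-4426663) + 3204387/13062 = 2897474*(-1/4426663) + 3204387*(1/13062) = -2897474/4426663 + 1068129/4354 = 4715631521731/19273690702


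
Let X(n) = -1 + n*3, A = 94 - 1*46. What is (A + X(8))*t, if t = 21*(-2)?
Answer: -2982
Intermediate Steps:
t = -42
A = 48 (A = 94 - 46 = 48)
X(n) = -1 + 3*n
(A + X(8))*t = (48 + (-1 + 3*8))*(-42) = (48 + (-1 + 24))*(-42) = (48 + 23)*(-42) = 71*(-42) = -2982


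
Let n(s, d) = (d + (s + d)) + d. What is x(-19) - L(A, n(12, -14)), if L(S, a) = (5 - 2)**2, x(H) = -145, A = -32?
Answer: -154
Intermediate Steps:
n(s, d) = s + 3*d (n(s, d) = (d + (d + s)) + d = (s + 2*d) + d = s + 3*d)
L(S, a) = 9 (L(S, a) = 3**2 = 9)
x(-19) - L(A, n(12, -14)) = -145 - 1*9 = -145 - 9 = -154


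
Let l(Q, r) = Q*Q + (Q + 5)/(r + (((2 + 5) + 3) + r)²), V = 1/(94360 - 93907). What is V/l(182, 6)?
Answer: 262/3931439775 ≈ 6.6642e-8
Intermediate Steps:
V = 1/453 ≈ 0.0022075
l(Q, r) = Q² + (5 + Q)/(r + (10 + r)²) (l(Q, r) = Q² + (5 + Q)/(r + ((7 + 3) + r)²) = Q² + (5 + Q)/(r + (10 + r)²))
V/l(182, 6) = 1/(453*(((5 + 182 + 6*182² + 182²*(10 + 6)²)/(6 + (10 + 6)²)))) = 1/(453*(((5 + 182 + 6*33124 + 33124*16²)/(6 + 16²)))) = 1/(453*(((5 + 182 + 198744 + 33124*256)/(6 + 256)))) = 1/(453*(((5 + 182 + 198744 + 8479744)/262))) = 1/(453*(((1/262)*8678675))) = 1/(453*(8678675/262)) = (1/453)*(262/8678675) = 262/3931439775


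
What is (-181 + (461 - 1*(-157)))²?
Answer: 190969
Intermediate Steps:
(-181 + (461 - 1*(-157)))² = (-181 + (461 + 157))² = (-181 + 618)² = 437² = 190969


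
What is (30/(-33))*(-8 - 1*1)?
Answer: 90/11 ≈ 8.1818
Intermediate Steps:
(30/(-33))*(-8 - 1*1) = (-1/33*30)*(-8 - 1) = -10/11*(-9) = 90/11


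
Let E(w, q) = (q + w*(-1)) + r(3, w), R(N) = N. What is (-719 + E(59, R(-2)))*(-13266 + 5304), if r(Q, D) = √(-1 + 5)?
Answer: 6194436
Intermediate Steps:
r(Q, D) = 2 (r(Q, D) = √4 = 2)
E(w, q) = 2 + q - w (E(w, q) = (q + w*(-1)) + 2 = (q - w) + 2 = 2 + q - w)
(-719 + E(59, R(-2)))*(-13266 + 5304) = (-719 + (2 - 2 - 1*59))*(-13266 + 5304) = (-719 + (2 - 2 - 59))*(-7962) = (-719 - 59)*(-7962) = -778*(-7962) = 6194436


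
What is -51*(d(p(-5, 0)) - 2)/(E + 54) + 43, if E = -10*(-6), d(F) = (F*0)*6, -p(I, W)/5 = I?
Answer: 834/19 ≈ 43.895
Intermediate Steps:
p(I, W) = -5*I
d(F) = 0 (d(F) = 0*6 = 0)
E = 60
-51*(d(p(-5, 0)) - 2)/(E + 54) + 43 = -51*(0 - 2)/(60 + 54) + 43 = -(-102)/114 + 43 = -51*(-1/57) + 43 = 17/19 + 43 = 834/19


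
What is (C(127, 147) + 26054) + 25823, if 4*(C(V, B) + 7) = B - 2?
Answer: 207625/4 ≈ 51906.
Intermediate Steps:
C(V, B) = -15/2 + B/4 (C(V, B) = -7 + (B - 2)/4 = -7 + (-2 + B)/4 = -7 + (-½ + B/4) = -15/2 + B/4)
(C(127, 147) + 26054) + 25823 = ((-15/2 + (¼)*147) + 26054) + 25823 = ((-15/2 + 147/4) + 26054) + 25823 = (117/4 + 26054) + 25823 = 104333/4 + 25823 = 207625/4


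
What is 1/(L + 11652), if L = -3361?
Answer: 1/8291 ≈ 0.00012061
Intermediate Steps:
1/(L + 11652) = 1/(-3361 + 11652) = 1/8291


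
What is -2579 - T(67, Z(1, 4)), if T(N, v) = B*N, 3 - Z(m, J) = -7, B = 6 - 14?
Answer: -2043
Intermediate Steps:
B = -8
Z(m, J) = 10 (Z(m, J) = 3 - 1*(-7) = 3 + 7 = 10)
T(N, v) = -8*N
-2579 - T(67, Z(1, 4)) = -2579 - (-8)*67 = -2579 - 1*(-536) = -2579 + 536 = -2043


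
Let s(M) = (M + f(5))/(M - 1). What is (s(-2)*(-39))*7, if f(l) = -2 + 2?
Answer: -182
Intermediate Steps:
f(l) = 0
s(M) = M/(-1 + M) (s(M) = (M + 0)/(M - 1) = M/(-1 + M))
(s(-2)*(-39))*7 = (-2/(-1 - 2)*(-39))*7 = (-2/(-3)*(-39))*7 = (-2*(-⅓)*(-39))*7 = ((⅔)*(-39))*7 = -26*7 = -182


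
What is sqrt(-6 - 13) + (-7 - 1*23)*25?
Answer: -750 + I*sqrt(19) ≈ -750.0 + 4.3589*I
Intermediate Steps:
sqrt(-6 - 13) + (-7 - 1*23)*25 = sqrt(-19) + (-7 - 23)*25 = I*sqrt(19) - 30*25 = I*sqrt(19) - 750 = -750 + I*sqrt(19)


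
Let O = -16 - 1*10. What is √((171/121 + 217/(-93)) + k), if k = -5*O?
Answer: 2*√35142/33 ≈ 11.361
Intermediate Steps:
O = -26 (O = -16 - 10 = -26)
k = 130 (k = -5*(-26) = 130)
√((171/121 + 217/(-93)) + k) = √((171/121 + 217/(-93)) + 130) = √((171*(1/121) + 217*(-1/93)) + 130) = √((171/121 - 7/3) + 130) = √(-334/363 + 130) = √(46856/363) = 2*√35142/33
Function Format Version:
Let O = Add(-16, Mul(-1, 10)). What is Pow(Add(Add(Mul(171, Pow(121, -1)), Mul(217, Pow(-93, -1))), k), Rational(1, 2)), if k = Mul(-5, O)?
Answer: Mul(Rational(2, 33), Pow(35142, Rational(1, 2))) ≈ 11.361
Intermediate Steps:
O = -26 (O = Add(-16, -10) = -26)
k = 130 (k = Mul(-5, -26) = 130)
Pow(Add(Add(Mul(171, Pow(121, -1)), Mul(217, Pow(-93, -1))), k), Rational(1, 2)) = Pow(Add(Add(Mul(171, Pow(121, -1)), Mul(217, Pow(-93, -1))), 130), Rational(1, 2)) = Pow(Add(Add(Mul(171, Rational(1, 121)), Mul(217, Rational(-1, 93))), 130), Rational(1, 2)) = Pow(Add(Add(Rational(171, 121), Rational(-7, 3)), 130), Rational(1, 2)) = Pow(Add(Rational(-334, 363), 130), Rational(1, 2)) = Pow(Rational(46856, 363), Rational(1, 2)) = Mul(Rational(2, 33), Pow(35142, Rational(1, 2)))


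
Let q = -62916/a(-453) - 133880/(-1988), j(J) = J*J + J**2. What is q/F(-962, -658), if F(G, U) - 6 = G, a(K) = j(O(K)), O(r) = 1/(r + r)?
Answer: 6416731916933/237566 ≈ 2.7010e+7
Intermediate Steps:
O(r) = 1/(2*r)
j(J) = 2*J**2 (j(J) = J**2 + J**2 = 2*J**2)
a(K) = 1/(2*K**2) (a(K) = 2*(1/(2*K))**2 = 2*(1/(4*K**2)) = 1/(2*K**2))
F(G, U) = 6 + G
q = -12833463833866/497 (q = -62916/((1/2)/(-453)**2) - 133880/(-1988) = -62916/((1/2)*(1/205209)) - 133880*(-1/1988) = -62916/1/410418 + 33470/497 = -62916*410418 + 33470/497 = -25821858888 + 33470/497 = -12833463833866/497 ≈ -2.5822e+10)
q/F(-962, -658) = -12833463833866/(497*(6 - 962)) = -12833463833866/497/(-956) = -12833463833866/497*(-1/956) = 6416731916933/237566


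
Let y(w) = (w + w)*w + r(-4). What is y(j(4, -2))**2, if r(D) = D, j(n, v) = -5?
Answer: 2116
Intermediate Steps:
y(w) = -4 + 2*w**2 (y(w) = (w + w)*w - 4 = (2*w)*w - 4 = 2*w**2 - 4 = -4 + 2*w**2)
y(j(4, -2))**2 = (-4 + 2*(-5)**2)**2 = (-4 + 2*25)**2 = (-4 + 50)**2 = 46**2 = 2116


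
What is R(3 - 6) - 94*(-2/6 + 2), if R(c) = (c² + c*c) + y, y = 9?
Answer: -389/3 ≈ -129.67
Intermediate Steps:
R(c) = 9 + 2*c² (R(c) = (c² + c*c) + 9 = (c² + c²) + 9 = 2*c² + 9 = 9 + 2*c²)
R(3 - 6) - 94*(-2/6 + 2) = (9 + 2*(3 - 6)²) - 94*(-2/6 + 2) = (9 + 2*(-3)²) - 94*(-2*⅙ + 2) = (9 + 2*9) - 94*(-⅓ + 2) = (9 + 18) - 94*5/3 = 27 - 470/3 = -389/3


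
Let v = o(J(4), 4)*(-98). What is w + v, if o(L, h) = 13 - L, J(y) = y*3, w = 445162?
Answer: 445064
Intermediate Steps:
J(y) = 3*y
v = -98 (v = (13 - 3*4)*(-98) = (13 - 1*12)*(-98) = (13 - 12)*(-98) = 1*(-98) = -98)
w + v = 445162 - 98 = 445064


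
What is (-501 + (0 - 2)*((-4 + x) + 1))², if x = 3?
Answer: 251001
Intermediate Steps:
(-501 + (0 - 2)*((-4 + x) + 1))² = (-501 + (0 - 2)*((-4 + 3) + 1))² = (-501 - 2*(-1 + 1))² = (-501 - 2*0)² = (-501 + 0)² = (-501)² = 251001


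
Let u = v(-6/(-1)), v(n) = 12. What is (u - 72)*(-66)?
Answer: 3960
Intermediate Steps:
u = 12
(u - 72)*(-66) = (12 - 72)*(-66) = -60*(-66) = 3960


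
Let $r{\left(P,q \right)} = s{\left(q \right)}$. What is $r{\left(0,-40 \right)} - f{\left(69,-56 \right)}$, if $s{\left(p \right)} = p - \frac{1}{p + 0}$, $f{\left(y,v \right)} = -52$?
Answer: $\frac{481}{40} \approx 12.025$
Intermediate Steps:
$s{\left(p \right)} = p - \frac{1}{p}$
$r{\left(P,q \right)} = q - \frac{1}{q}$
$r{\left(0,-40 \right)} - f{\left(69,-56 \right)} = \left(-40 - \frac{1}{-40}\right) - -52 = \left(-40 - - \frac{1}{40}\right) + 52 = \left(-40 + \frac{1}{40}\right) + 52 = - \frac{1599}{40} + 52 = \frac{481}{40}$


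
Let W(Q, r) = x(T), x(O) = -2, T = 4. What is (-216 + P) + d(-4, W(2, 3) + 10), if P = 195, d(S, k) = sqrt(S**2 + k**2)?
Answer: -21 + 4*sqrt(5) ≈ -12.056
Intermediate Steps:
W(Q, r) = -2
(-216 + P) + d(-4, W(2, 3) + 10) = (-216 + 195) + sqrt((-4)**2 + (-2 + 10)**2) = -21 + sqrt(16 + 8**2) = -21 + sqrt(16 + 64) = -21 + sqrt(80) = -21 + 4*sqrt(5)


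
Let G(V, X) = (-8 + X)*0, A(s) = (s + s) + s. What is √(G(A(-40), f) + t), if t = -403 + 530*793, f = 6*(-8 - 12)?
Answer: √419887 ≈ 647.99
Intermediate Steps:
A(s) = 3*s (A(s) = 2*s + s = 3*s)
f = -120 (f = 6*(-20) = -120)
G(V, X) = 0
t = 419887 (t = -403 + 420290 = 419887)
√(G(A(-40), f) + t) = √(0 + 419887) = √419887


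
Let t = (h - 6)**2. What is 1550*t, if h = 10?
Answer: 24800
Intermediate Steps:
t = 16 (t = (10 - 6)**2 = 4**2 = 16)
1550*t = 1550*16 = 24800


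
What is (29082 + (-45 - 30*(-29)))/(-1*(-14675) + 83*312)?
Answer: 29907/40571 ≈ 0.73715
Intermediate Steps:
(29082 + (-45 - 30*(-29)))/(-1*(-14675) + 83*312) = (29082 + (-45 + 870))/(14675 + 25896) = (29082 + 825)/40571 = 29907*(1/40571) = 29907/40571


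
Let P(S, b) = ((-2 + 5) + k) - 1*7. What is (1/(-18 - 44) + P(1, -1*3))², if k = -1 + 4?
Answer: 3969/3844 ≈ 1.0325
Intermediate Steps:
k = 3
P(S, b) = -1 (P(S, b) = ((-2 + 5) + 3) - 1*7 = (3 + 3) - 7 = 6 - 7 = -1)
(1/(-18 - 44) + P(1, -1*3))² = (1/(-18 - 44) - 1)² = (1/(-62) - 1)² = (-1/62 - 1)² = (-63/62)² = 3969/3844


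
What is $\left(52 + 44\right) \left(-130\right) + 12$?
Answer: $-12468$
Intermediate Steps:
$\left(52 + 44\right) \left(-130\right) + 12 = 96 \left(-130\right) + 12 = -12480 + 12 = -12468$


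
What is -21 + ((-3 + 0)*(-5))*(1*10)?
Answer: 129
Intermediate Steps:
-21 + ((-3 + 0)*(-5))*(1*10) = -21 - 3*(-5)*10 = -21 + 15*10 = -21 + 150 = 129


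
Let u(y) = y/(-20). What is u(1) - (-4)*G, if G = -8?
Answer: -641/20 ≈ -32.050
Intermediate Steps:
u(y) = -y/20 (u(y) = y*(-1/20) = -y/20)
u(1) - (-4)*G = -1/20*1 - (-4)*(-8) = -1/20 - 1*32 = -1/20 - 32 = -641/20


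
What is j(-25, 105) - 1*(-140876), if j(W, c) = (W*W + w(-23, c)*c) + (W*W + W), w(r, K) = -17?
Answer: 140316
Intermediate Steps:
j(W, c) = W - 17*c + 2*W**2 (j(W, c) = (W*W - 17*c) + (W*W + W) = (W**2 - 17*c) + (W**2 + W) = (W**2 - 17*c) + (W + W**2) = W - 17*c + 2*W**2)
j(-25, 105) - 1*(-140876) = (-25 - 17*105 + 2*(-25)**2) - 1*(-140876) = (-25 - 1785 + 2*625) + 140876 = (-25 - 1785 + 1250) + 140876 = -560 + 140876 = 140316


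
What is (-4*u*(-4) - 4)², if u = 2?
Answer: 784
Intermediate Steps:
(-4*u*(-4) - 4)² = (-4*2*(-4) - 4)² = (-8*(-4) - 4)² = (32 - 4)² = 28² = 784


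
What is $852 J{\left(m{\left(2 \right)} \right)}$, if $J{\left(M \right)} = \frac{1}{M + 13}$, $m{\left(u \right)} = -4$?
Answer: $\frac{284}{3} \approx 94.667$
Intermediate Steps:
$J{\left(M \right)} = \frac{1}{13 + M}$
$852 J{\left(m{\left(2 \right)} \right)} = \frac{852}{13 - 4} = \frac{852}{9} = 852 \cdot \frac{1}{9} = \frac{284}{3}$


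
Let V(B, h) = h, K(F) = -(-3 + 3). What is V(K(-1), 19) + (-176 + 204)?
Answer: 47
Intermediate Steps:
K(F) = 0 (K(F) = -1*0 = 0)
V(K(-1), 19) + (-176 + 204) = 19 + (-176 + 204) = 19 + 28 = 47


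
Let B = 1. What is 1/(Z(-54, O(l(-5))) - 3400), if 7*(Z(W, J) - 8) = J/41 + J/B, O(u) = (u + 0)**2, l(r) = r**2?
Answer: -41/135322 ≈ -0.00030298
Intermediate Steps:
O(u) = u**2
Z(W, J) = 8 + 6*J/41 (Z(W, J) = 8 + (J/41 + J/1)/7 = 8 + (J*(1/41) + J*1)/7 = 8 + (J/41 + J)/7 = 8 + (42*J/41)/7 = 8 + 6*J/41)
1/(Z(-54, O(l(-5))) - 3400) = 1/((8 + 6*((-5)**2)**2/41) - 3400) = 1/((8 + (6/41)*25**2) - 3400) = 1/((8 + (6/41)*625) - 3400) = 1/((8 + 3750/41) - 3400) = 1/(4078/41 - 3400) = 1/(-135322/41) = -41/135322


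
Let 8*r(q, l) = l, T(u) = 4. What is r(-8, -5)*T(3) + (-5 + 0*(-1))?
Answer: -15/2 ≈ -7.5000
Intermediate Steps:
r(q, l) = l/8
r(-8, -5)*T(3) + (-5 + 0*(-1)) = ((1/8)*(-5))*4 + (-5 + 0*(-1)) = -5/8*4 + (-5 + 0) = -5/2 - 5 = -15/2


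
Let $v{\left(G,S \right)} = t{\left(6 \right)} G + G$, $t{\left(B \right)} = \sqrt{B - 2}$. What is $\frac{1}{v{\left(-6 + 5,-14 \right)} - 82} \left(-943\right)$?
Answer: $\frac{943}{85} \approx 11.094$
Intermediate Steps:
$t{\left(B \right)} = \sqrt{-2 + B}$ ($t{\left(B \right)} = \sqrt{B - 2} = \sqrt{-2 + B}$)
$v{\left(G,S \right)} = 3 G$ ($v{\left(G,S \right)} = \sqrt{-2 + 6} G + G = \sqrt{4} G + G = 2 G + G = 3 G$)
$\frac{1}{v{\left(-6 + 5,-14 \right)} - 82} \left(-943\right) = \frac{1}{3 \left(-6 + 5\right) - 82} \left(-943\right) = \frac{1}{3 \left(-1\right) - 82} \left(-943\right) = \frac{1}{-3 - 82} \left(-943\right) = \frac{1}{-85} \left(-943\right) = \left(- \frac{1}{85}\right) \left(-943\right) = \frac{943}{85}$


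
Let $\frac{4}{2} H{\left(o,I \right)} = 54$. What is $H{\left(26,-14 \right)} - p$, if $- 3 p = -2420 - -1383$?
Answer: $- \frac{956}{3} \approx -318.67$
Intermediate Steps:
$H{\left(o,I \right)} = 27$ ($H{\left(o,I \right)} = \frac{1}{2} \cdot 54 = 27$)
$p = \frac{1037}{3}$ ($p = - \frac{-2420 - -1383}{3} = - \frac{-2420 + 1383}{3} = \left(- \frac{1}{3}\right) \left(-1037\right) = \frac{1037}{3} \approx 345.67$)
$H{\left(26,-14 \right)} - p = 27 - \frac{1037}{3} = - \frac{956}{3}$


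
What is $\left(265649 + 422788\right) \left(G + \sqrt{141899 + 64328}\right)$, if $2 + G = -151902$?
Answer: $-104576334048 + 688437 \sqrt{206227} \approx -1.0426 \cdot 10^{11}$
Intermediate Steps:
$G = -151904$ ($G = -2 - 151902 = -151904$)
$\left(265649 + 422788\right) \left(G + \sqrt{141899 + 64328}\right) = \left(265649 + 422788\right) \left(-151904 + \sqrt{141899 + 64328}\right) = 688437 \left(-151904 + \sqrt{206227}\right) = -104576334048 + 688437 \sqrt{206227}$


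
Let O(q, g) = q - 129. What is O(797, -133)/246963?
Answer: 668/246963 ≈ 0.0027049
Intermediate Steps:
O(q, g) = -129 + q
O(797, -133)/246963 = (-129 + 797)/246963 = 668*(1/246963) = 668/246963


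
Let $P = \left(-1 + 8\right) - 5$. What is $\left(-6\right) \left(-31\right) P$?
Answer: $372$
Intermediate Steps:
$P = 2$ ($P = 7 - 5 = 2$)
$\left(-6\right) \left(-31\right) P = \left(-6\right) \left(-31\right) 2 = 186 \cdot 2 = 372$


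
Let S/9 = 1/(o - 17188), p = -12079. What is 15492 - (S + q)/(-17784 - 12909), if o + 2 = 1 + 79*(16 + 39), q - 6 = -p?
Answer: 6107425278595/394220892 ≈ 15492.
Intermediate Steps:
q = 12085 (q = 6 - 1*(-12079) = 6 + 12079 = 12085)
o = 4344 (o = -2 + (1 + 79*(16 + 39)) = -2 + (1 + 79*55) = -2 + (1 + 4345) = -2 + 4346 = 4344)
S = -9/12844 (S = 9/(4344 - 17188) = 9/(-12844) = 9*(-1/12844) = -9/12844 ≈ -0.00070072)
15492 - (S + q)/(-17784 - 12909) = 15492 - (-9/12844 + 12085)/(-17784 - 12909) = 15492 - 155219731/(12844*(-30693)) = 15492 - 155219731*(-1)/(12844*30693) = 15492 - 1*(-155219731/394220892) = 15492 + 155219731/394220892 = 6107425278595/394220892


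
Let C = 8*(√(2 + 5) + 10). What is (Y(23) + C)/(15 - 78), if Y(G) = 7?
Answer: -29/21 - 8*√7/63 ≈ -1.7169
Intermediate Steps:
C = 80 + 8*√7 (C = 8*(√7 + 10) = 8*(10 + √7) = 80 + 8*√7 ≈ 101.17)
(Y(23) + C)/(15 - 78) = (7 + (80 + 8*√7))/(15 - 78) = (87 + 8*√7)/(-63) = (87 + 8*√7)*(-1/63) = -29/21 - 8*√7/63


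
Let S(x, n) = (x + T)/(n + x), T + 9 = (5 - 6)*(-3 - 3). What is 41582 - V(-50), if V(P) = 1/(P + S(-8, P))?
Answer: 120130456/2889 ≈ 41582.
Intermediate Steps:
T = -3 (T = -9 + (5 - 6)*(-3 - 3) = -9 - 1*(-6) = -9 + 6 = -3)
S(x, n) = (-3 + x)/(n + x) (S(x, n) = (x - 3)/(n + x) = (-3 + x)/(n + x))
V(P) = 1/(P - 11/(-8 + P)) (V(P) = 1/(P + (-3 - 8)/(P - 8)) = 1/(P - 11/(-8 + P)))
41582 - V(-50) = 41582 - (-8 - 50)/(-11 - 50*(-8 - 50)) = 41582 - (-58)/(-11 - 50*(-58)) = 41582 - (-58)/(-11 + 2900) = 41582 - (-58)/2889 = 41582 - 1*(-58/2889) = 41582 + 58/2889 = 120130456/2889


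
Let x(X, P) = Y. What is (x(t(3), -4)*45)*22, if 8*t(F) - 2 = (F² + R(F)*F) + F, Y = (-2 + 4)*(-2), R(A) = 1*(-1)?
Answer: -3960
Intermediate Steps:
R(A) = -1
Y = -4 (Y = 2*(-2) = -4)
t(F) = ¼ + F²/8 (t(F) = ¼ + ((F² - F) + F)/8 = ¼ + F²/8)
x(X, P) = -4
(x(t(3), -4)*45)*22 = -4*45*22 = -180*22 = -3960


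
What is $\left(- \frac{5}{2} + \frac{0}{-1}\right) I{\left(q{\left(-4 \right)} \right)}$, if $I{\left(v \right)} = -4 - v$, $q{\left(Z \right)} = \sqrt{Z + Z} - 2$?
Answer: $5 + 5 i \sqrt{2} \approx 5.0 + 7.0711 i$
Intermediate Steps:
$q{\left(Z \right)} = -2 + \sqrt{2} \sqrt{Z}$ ($q{\left(Z \right)} = \sqrt{2 Z} - 2 = \sqrt{2} \sqrt{Z} - 2 = -2 + \sqrt{2} \sqrt{Z}$)
$\left(- \frac{5}{2} + \frac{0}{-1}\right) I{\left(q{\left(-4 \right)} \right)} = \left(- \frac{5}{2} + \frac{0}{-1}\right) \left(-4 - \left(-2 + \sqrt{2} \sqrt{-4}\right)\right) = \left(\left(-5\right) \frac{1}{2} + 0 \left(-1\right)\right) \left(-4 - \left(-2 + \sqrt{2} \cdot 2 i\right)\right) = \left(- \frac{5}{2} + 0\right) \left(-4 - \left(-2 + 2 i \sqrt{2}\right)\right) = - \frac{5 \left(-4 + \left(2 - 2 i \sqrt{2}\right)\right)}{2} = - \frac{5 \left(-2 - 2 i \sqrt{2}\right)}{2} = 5 + 5 i \sqrt{2}$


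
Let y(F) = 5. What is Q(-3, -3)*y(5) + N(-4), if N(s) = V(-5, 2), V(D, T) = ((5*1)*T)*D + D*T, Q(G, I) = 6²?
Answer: 120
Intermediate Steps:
Q(G, I) = 36
V(D, T) = 6*D*T (V(D, T) = (5*T)*D + D*T = 5*D*T + D*T = 6*D*T)
N(s) = -60 (N(s) = 6*(-5)*2 = -60)
Q(-3, -3)*y(5) + N(-4) = 36*5 - 60 = 180 - 60 = 120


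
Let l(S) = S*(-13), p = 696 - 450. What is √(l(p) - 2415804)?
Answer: 3*I*√268778 ≈ 1555.3*I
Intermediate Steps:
p = 246
l(S) = -13*S
√(l(p) - 2415804) = √(-13*246 - 2415804) = √(-3198 - 2415804) = √(-2419002) = 3*I*√268778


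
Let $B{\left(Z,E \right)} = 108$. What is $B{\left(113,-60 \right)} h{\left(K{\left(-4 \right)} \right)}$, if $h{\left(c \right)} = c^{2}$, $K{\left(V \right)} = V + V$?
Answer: $6912$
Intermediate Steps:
$K{\left(V \right)} = 2 V$
$B{\left(113,-60 \right)} h{\left(K{\left(-4 \right)} \right)} = 108 \left(2 \left(-4\right)\right)^{2} = 108 \left(-8\right)^{2} = 108 \cdot 64 = 6912$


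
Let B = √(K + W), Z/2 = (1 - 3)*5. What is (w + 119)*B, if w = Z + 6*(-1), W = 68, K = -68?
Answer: 0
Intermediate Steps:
Z = -20 (Z = 2*((1 - 3)*5) = 2*(-2*5) = 2*(-10) = -20)
B = 0 (B = √(-68 + 68) = √0 = 0)
w = -26 (w = -20 + 6*(-1) = -20 - 6 = -26)
(w + 119)*B = (-26 + 119)*0 = 93*0 = 0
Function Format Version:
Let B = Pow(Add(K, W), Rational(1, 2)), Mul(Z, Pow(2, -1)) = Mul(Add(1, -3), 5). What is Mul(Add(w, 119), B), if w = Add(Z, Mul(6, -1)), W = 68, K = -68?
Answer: 0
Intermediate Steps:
Z = -20 (Z = Mul(2, Mul(Add(1, -3), 5)) = Mul(2, Mul(-2, 5)) = Mul(2, -10) = -20)
B = 0 (B = Pow(Add(-68, 68), Rational(1, 2)) = Pow(0, Rational(1, 2)) = 0)
w = -26 (w = Add(-20, Mul(6, -1)) = Add(-20, -6) = -26)
Mul(Add(w, 119), B) = Mul(Add(-26, 119), 0) = Mul(93, 0) = 0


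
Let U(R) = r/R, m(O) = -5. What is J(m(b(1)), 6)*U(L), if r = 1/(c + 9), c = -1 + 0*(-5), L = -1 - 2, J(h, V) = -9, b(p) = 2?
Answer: 3/8 ≈ 0.37500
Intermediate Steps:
L = -3
c = -1 (c = -1 + 0 = -1)
r = ⅛ (r = 1/(-1 + 9) = 1/8 = ⅛ ≈ 0.12500)
U(R) = 1/(8*R)
J(m(b(1)), 6)*U(L) = -9/(8*(-3)) = -9*(-1)/(8*3) = -9*(-1/24) = 3/8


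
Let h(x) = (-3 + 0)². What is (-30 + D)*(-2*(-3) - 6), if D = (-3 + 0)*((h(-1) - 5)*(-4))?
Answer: 0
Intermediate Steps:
h(x) = 9 (h(x) = (-3)² = 9)
D = 48 (D = (-3 + 0)*((9 - 5)*(-4)) = -12*(-4) = -3*(-16) = 48)
(-30 + D)*(-2*(-3) - 6) = (-30 + 48)*(-2*(-3) - 6) = 18*(6 - 6) = 18*0 = 0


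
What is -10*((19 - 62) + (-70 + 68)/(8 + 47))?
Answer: 4734/11 ≈ 430.36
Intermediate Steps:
-10*((19 - 62) + (-70 + 68)/(8 + 47)) = -10*(-43 - 2/55) = -10*(-2367/55) = 4734/11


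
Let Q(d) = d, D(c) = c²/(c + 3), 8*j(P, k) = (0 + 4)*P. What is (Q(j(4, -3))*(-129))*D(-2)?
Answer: -1032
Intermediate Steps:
j(P, k) = P/2 (j(P, k) = ((0 + 4)*P)/8 = (4*P)/8 = P/2)
D(c) = c²/(3 + c)
(Q(j(4, -3))*(-129))*D(-2) = (((½)*4)*(-129))*((-2)²/(3 - 2)) = (2*(-129))*(4/1) = -1032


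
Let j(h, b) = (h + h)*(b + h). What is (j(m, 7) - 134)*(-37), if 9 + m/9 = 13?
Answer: -109594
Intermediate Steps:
m = 36 (m = -81 + 9*13 = -81 + 117 = 36)
j(h, b) = 2*h*(b + h) (j(h, b) = (2*h)*(b + h) = 2*h*(b + h))
(j(m, 7) - 134)*(-37) = (2*36*(7 + 36) - 134)*(-37) = (2*36*43 - 134)*(-37) = (3096 - 134)*(-37) = 2962*(-37) = -109594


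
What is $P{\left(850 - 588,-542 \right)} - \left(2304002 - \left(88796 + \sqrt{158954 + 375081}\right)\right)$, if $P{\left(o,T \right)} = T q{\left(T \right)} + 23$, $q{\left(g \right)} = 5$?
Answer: $-2217893 + 29 \sqrt{635} \approx -2.2172 \cdot 10^{6}$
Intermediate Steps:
$P{\left(o,T \right)} = 23 + 5 T$ ($P{\left(o,T \right)} = T 5 + 23 = 5 T + 23 = 23 + 5 T$)
$P{\left(850 - 588,-542 \right)} - \left(2304002 - \left(88796 + \sqrt{158954 + 375081}\right)\right) = \left(23 + 5 \left(-542\right)\right) - \left(2304002 - \left(88796 + \sqrt{158954 + 375081}\right)\right) = \left(23 - 2710\right) - \left(2304002 - \left(88796 + \sqrt{534035}\right)\right) = -2687 - \left(2304002 - \left(88796 + 29 \sqrt{635}\right)\right) = -2687 - \left(2215206 - 29 \sqrt{635}\right) = -2217893 + 29 \sqrt{635}$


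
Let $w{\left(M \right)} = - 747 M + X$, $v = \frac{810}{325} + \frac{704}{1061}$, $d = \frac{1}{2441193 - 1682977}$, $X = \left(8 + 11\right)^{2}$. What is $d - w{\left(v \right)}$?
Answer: $\frac{104392853848109}{52290366440} \approx 1996.4$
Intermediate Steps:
$X = 361$ ($X = 19^{2} = 361$)
$d = \frac{1}{758216} \approx 1.3189 \cdot 10^{-6}$
$v = \frac{217642}{68965}$ ($v = 810 \cdot \frac{1}{325} + 704 \cdot \frac{1}{1061} = \frac{162}{65} + \frac{704}{1061} = \frac{217642}{68965} \approx 3.1558$)
$w{\left(M \right)} = 361 - 747 M$ ($w{\left(M \right)} = - 747 M + 361 = 361 - 747 M$)
$d - w{\left(v \right)} = \frac{1}{758216} - \left(361 - \frac{162578574}{68965}\right) = \frac{1}{758216} - - \frac{137682209}{68965} = \frac{1}{758216} + \frac{137682209}{68965} = \frac{104392853848109}{52290366440}$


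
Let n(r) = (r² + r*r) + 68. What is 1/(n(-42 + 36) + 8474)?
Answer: 1/8614 ≈ 0.00011609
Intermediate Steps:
n(r) = 68 + 2*r² (n(r) = (r² + r²) + 68 = 2*r² + 68 = 68 + 2*r²)
1/(n(-42 + 36) + 8474) = 1/((68 + 2*(-42 + 36)²) + 8474) = 1/((68 + 2*(-6)²) + 8474) = 1/((68 + 2*36) + 8474) = 1/((68 + 72) + 8474) = 1/(140 + 8474) = 1/8614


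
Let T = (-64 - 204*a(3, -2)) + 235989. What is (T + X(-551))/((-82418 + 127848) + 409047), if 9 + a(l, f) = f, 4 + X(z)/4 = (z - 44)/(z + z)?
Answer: 2224127/4244353 ≈ 0.52402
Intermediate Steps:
X(z) = -16 + 2*(-44 + z)/z (X(z) = -16 + 4*((z - 44)/(z + z)) = -16 + 4*((-44 + z)/((2*z))) = -16 + 4*((-44 + z)*(1/(2*z))) = -16 + 4*((-44 + z)/(2*z)) = -16 + 2*(-44 + z)/z)
a(l, f) = -9 + f
T = 238169 (T = (-64 - 204*(-9 - 2)) + 235989 = (-64 - 204*(-11)) + 235989 = (-64 + 2244) + 235989 = 2180 + 235989 = 238169)
(T + X(-551))/((-82418 + 127848) + 409047) = (238169 + (-14 - 88/(-551)))/((-82418 + 127848) + 409047) = (238169 + (-14 - 88*(-1/551)))/(45430 + 409047) = (238169 + (-14 + 88/551))/454477 = (238169 - 7626/551)*(1/454477) = (131223493/551)*(1/454477) = 2224127/4244353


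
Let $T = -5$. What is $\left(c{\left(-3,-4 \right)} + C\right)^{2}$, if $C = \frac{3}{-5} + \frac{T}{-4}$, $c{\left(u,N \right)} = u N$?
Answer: $\frac{64009}{400} \approx 160.02$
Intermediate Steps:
$c{\left(u,N \right)} = N u$
$C = \frac{13}{20}$ ($C = \frac{3}{-5} - \frac{5}{-4} = 3 \left(- \frac{1}{5}\right) - - \frac{5}{4} = - \frac{3}{5} + \frac{5}{4} = \frac{13}{20} \approx 0.65$)
$\left(c{\left(-3,-4 \right)} + C\right)^{2} = \left(\left(-4\right) \left(-3\right) + \frac{13}{20}\right)^{2} = \left(12 + \frac{13}{20}\right)^{2} = \left(\frac{253}{20}\right)^{2} = \frac{64009}{400}$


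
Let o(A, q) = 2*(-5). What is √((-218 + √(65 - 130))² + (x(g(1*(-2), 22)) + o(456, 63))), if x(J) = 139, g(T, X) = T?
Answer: 2*√(11897 - 109*I*√65) ≈ 218.3 - 8.0513*I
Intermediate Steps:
o(A, q) = -10
√((-218 + √(65 - 130))² + (x(g(1*(-2), 22)) + o(456, 63))) = √((-218 + √(65 - 130))² + (139 - 10)) = √((-218 + √(-65))² + 129) = √((-218 + I*√65)² + 129) = √(129 + (-218 + I*√65)²)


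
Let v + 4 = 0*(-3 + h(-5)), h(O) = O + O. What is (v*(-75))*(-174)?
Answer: -52200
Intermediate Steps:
h(O) = 2*O
v = -4 (v = -4 + 0*(-3 + 2*(-5)) = -4 + 0*(-3 - 10) = -4 + 0*(-13) = -4 + 0 = -4)
(v*(-75))*(-174) = -4*(-75)*(-174) = 300*(-174) = -52200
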